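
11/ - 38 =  - 1+ 27/38=- 0.29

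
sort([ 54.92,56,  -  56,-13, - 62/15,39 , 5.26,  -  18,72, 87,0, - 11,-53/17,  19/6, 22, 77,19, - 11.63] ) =[-56,  -  18, - 13, - 11.63,-11,-62/15, - 53/17 , 0,19/6,5.26,19, 22,39, 54.92,56,  72,77, 87]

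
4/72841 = 4/72841 = 0.00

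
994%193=29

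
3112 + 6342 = 9454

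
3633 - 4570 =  - 937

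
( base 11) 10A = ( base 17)7c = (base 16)83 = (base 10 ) 131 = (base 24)5b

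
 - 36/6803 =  - 36/6803 = -0.01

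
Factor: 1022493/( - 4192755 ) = -340831/1397585=- 5^(-1)*7^( - 1)*73^( - 1 )*547^( - 1 ) * 569^1*599^1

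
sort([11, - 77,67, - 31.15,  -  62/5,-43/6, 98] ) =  [ - 77,  -  31.15, - 62/5,-43/6,11,67,  98] 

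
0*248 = 0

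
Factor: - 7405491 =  - 3^1*439^1*5623^1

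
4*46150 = 184600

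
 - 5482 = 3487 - 8969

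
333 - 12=321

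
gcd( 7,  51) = 1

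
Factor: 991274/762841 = 2^1*17^( - 1)*23^( - 1 )* 1951^( - 1)* 495637^1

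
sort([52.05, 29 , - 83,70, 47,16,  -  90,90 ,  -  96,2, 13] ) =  [ - 96,  -  90,  -  83,2, 13  ,  16, 29,  47, 52.05, 70,90] 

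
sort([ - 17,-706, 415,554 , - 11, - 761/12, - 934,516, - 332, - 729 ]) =[- 934 ,-729, - 706,  -  332,  -  761/12, - 17, - 11, 415,516,554 ] 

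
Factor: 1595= 5^1 * 11^1*29^1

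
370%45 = 10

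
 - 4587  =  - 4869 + 282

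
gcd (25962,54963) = 3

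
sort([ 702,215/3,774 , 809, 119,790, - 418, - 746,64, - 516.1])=[-746, - 516.1,  -  418, 64, 215/3, 119, 702,774,790,  809]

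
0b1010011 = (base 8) 123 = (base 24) 3B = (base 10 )83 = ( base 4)1103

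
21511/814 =21511/814= 26.43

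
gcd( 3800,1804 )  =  4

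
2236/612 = 559/153 = 3.65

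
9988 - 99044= - 89056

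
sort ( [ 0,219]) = [0,219 ] 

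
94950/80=9495/8  =  1186.88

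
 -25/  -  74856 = 25/74856 = 0.00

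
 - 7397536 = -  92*80408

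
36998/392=94 + 75/196 = 94.38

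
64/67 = 64/67 = 0.96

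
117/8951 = 117/8951 = 0.01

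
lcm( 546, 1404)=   9828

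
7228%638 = 210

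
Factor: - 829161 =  - 3^2*181^1*509^1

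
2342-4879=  - 2537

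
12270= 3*4090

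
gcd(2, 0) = 2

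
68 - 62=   6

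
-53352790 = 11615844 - 64968634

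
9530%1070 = 970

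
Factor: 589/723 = 3^( - 1)*19^1*31^1*241^( -1 ) 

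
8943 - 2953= 5990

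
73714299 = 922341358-848627059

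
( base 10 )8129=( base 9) 12132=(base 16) 1FC1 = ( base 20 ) 1069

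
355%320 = 35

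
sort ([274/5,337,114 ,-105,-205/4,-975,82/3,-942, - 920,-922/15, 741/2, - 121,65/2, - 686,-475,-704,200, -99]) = [-975, - 942,- 920,  -  704, -686 ,  -  475, - 121,  -  105 , - 99,-922/15,-205/4,82/3, 65/2, 274/5, 114 , 200, 337,741/2]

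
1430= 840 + 590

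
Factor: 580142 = 2^1*17^1*113^1*151^1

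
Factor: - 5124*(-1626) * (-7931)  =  -2^3 * 3^2 * 7^2*11^1*61^1* 103^1 *271^1 = -66078109944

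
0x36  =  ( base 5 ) 204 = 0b110110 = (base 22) 2a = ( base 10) 54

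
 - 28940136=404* (- 71634)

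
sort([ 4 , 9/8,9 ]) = [9/8, 4, 9 ]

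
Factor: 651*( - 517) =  - 336567 = - 3^1*7^1 * 11^1*  31^1*47^1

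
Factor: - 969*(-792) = 767448 = 2^3*3^3*11^1*17^1*19^1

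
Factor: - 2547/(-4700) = 2^ (-2)* 3^2 *5^(-2) * 47^( - 1)*283^1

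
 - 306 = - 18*17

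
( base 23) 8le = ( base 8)11171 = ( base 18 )ead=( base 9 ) 6434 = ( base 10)4729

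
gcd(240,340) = 20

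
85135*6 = 510810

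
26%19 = 7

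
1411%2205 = 1411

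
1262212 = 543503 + 718709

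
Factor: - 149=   -  149^1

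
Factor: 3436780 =2^2*5^1 *227^1*757^1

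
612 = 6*102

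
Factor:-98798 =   -  2^1*7^1*7057^1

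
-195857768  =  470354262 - 666212030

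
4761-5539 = - 778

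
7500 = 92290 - 84790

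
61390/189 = 8770/27  =  324.81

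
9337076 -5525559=3811517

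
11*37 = 407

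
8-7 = 1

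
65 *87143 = 5664295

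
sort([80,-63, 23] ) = [- 63, 23, 80]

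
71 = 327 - 256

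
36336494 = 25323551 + 11012943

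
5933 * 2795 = 16582735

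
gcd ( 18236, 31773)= 1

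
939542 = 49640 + 889902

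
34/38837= 34/38837 = 0.00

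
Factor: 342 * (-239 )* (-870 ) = 2^2 * 3^3*5^1*19^1 * 29^1*239^1=71112060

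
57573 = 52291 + 5282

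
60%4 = 0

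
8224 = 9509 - 1285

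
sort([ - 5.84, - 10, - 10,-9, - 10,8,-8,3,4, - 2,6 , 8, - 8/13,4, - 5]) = [ - 10, - 10,  -  10, - 9, - 8,-5.84, - 5,- 2, - 8/13, 3,4,4, 6, 8,8] 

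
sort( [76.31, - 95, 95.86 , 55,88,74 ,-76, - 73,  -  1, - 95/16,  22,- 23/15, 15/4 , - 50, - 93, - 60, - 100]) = [-100, - 95, - 93, - 76,-73,-60, - 50, - 95/16, - 23/15,  -  1,15/4, 22,55 , 74,76.31, 88,  95.86] 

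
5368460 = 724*7415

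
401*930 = 372930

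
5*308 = 1540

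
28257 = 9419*3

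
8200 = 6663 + 1537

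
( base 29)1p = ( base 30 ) 1O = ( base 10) 54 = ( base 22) 2a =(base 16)36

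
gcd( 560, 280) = 280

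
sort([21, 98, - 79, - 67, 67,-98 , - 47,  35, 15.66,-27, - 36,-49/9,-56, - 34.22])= [  -  98,-79,  -  67,-56, - 47,-36,-34.22 ,  -  27,-49/9 , 15.66 , 21, 35,67 , 98]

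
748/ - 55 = -68/5 = - 13.60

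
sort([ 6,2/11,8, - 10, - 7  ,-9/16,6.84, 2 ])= [ - 10, - 7, - 9/16, 2/11,2,6,6.84,8 ] 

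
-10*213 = -2130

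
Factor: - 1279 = - 1279^1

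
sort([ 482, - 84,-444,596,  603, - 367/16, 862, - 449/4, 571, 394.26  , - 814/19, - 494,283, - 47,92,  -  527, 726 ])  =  [ - 527, - 494, - 444, - 449/4, - 84, - 47,- 814/19, - 367/16, 92, 283,394.26, 482, 571, 596, 603,726 , 862]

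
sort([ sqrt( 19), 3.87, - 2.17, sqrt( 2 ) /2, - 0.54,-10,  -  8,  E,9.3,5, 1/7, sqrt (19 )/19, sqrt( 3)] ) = [ - 10,- 8, - 2.17, - 0.54, 1/7, sqrt( 19)/19 , sqrt (2 ) /2,  sqrt( 3 ), E,3.87,  sqrt(19 ),5, 9.3 ]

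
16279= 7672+8607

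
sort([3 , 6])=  [ 3, 6] 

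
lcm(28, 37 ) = 1036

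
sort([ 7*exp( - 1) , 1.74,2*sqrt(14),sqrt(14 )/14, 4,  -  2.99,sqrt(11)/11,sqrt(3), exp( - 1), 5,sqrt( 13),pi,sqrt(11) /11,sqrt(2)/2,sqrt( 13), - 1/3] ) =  [ - 2.99, - 1/3,sqrt ( 14 ) /14 , sqrt( 11) /11,  sqrt(  11)/11,exp( - 1),sqrt(2)/2,sqrt( 3), 1.74, 7*exp( - 1),pi,sqrt(13),sqrt(13),4, 5, 2  *  sqrt(14) ]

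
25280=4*6320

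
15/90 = 1/6 = 0.17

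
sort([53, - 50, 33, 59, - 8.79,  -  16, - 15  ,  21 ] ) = [ -50, - 16, - 15, - 8.79,  21,33, 53,59 ] 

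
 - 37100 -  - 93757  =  56657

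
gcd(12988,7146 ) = 2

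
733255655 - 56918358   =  676337297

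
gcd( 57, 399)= 57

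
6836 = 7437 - 601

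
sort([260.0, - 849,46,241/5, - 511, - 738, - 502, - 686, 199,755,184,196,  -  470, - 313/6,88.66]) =[ - 849, - 738, - 686 , - 511, - 502, - 470, - 313/6,46,241/5,88.66,184,196,  199,260.0, 755]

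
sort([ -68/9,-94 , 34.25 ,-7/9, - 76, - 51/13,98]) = [ - 94, - 76, - 68/9, -51/13, - 7/9, 34.25, 98]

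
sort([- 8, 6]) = [ - 8,6] 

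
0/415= 0 = 0.00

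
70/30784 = 35/15392 = 0.00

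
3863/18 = 3863/18=214.61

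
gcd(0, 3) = 3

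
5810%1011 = 755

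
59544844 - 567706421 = -508161577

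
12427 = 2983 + 9444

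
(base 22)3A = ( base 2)1001100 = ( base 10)76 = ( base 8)114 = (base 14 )56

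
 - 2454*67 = -164418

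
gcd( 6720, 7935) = 15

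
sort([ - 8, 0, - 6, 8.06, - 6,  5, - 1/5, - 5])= [ - 8, - 6, - 6 , - 5, - 1/5, 0,5,8.06]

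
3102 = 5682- 2580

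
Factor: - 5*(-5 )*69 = 1725=3^1*5^2*23^1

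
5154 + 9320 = 14474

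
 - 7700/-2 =3850/1 = 3850.00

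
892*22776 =20316192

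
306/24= 12+3/4 = 12.75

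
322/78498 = 23/5607= 0.00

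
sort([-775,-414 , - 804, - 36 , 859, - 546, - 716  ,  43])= [ - 804, - 775,- 716, - 546,  -  414,-36,43,859 ] 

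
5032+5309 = 10341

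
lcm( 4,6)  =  12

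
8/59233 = 8/59233 = 0.00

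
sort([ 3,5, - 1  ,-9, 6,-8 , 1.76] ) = [ - 9, - 8,-1,1.76, 3, 5, 6]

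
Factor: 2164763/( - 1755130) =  - 2^ ( - 1)*5^ (-1 )*13^(-1)*17^1*23^( -1 )*29^1*587^( - 1)*4391^1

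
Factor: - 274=-2^1*137^1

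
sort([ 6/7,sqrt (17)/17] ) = [sqrt ( 17 )/17,6/7]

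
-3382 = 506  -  3888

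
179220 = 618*290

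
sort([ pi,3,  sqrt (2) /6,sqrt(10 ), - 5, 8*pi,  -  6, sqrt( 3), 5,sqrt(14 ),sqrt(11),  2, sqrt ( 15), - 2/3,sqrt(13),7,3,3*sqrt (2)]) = [-6, - 5  , - 2/3,sqrt( 2)/6,sqrt( 3 ),2, 3,3,pi,sqrt( 10),sqrt(11),sqrt( 13) , sqrt( 14), sqrt ( 15),3 *sqrt(2 ),5,7,8* pi ] 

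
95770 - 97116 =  - 1346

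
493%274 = 219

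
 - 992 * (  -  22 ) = 21824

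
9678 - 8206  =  1472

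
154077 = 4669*33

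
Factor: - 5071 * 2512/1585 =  - 12738352/1585= - 2^4* 5^( - 1 )*11^1*157^1*317^( - 1)*461^1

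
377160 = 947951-570791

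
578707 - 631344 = - 52637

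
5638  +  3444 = 9082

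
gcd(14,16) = 2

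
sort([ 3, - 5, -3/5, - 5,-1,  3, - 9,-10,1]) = [ - 10, - 9, - 5,  -  5, - 1, - 3/5,1,  3,  3 ]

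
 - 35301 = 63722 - 99023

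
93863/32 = 2933 + 7/32=2933.22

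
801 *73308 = 58719708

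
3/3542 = 3/3542= 0.00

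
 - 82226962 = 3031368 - 85258330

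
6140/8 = 767  +  1/2 =767.50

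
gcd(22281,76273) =1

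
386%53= 15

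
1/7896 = 1/7896 = 0.00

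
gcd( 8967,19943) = 49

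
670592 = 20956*32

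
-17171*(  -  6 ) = 103026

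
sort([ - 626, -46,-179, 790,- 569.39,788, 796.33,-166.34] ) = [-626 , - 569.39, - 179 , - 166.34, - 46 , 788,790, 796.33 ] 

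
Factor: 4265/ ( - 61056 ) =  - 2^( - 7)*3^( -2)*5^1*53^(-1)*853^1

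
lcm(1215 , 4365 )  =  117855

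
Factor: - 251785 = - 5^1* 37^1 * 1361^1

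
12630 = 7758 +4872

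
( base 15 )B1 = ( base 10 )166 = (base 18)94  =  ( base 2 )10100110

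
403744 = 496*814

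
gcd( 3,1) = 1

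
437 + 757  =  1194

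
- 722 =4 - 726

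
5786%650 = 586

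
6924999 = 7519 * 921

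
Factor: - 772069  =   - 47^1*16427^1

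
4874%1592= 98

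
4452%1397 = 261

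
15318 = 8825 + 6493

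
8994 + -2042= 6952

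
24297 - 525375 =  - 501078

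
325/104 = 3  +  1/8 =3.12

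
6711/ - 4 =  - 1678+1/4  =  - 1677.75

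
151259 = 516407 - 365148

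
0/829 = 0 = 0.00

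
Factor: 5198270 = 2^1*5^1*7^1* 11^1 * 43^1 * 157^1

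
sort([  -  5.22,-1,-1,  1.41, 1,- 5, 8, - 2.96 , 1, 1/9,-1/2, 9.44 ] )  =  [ - 5.22, - 5, - 2.96,  -  1,- 1,-1/2,  1/9,1, 1,1.41,8,  9.44 ] 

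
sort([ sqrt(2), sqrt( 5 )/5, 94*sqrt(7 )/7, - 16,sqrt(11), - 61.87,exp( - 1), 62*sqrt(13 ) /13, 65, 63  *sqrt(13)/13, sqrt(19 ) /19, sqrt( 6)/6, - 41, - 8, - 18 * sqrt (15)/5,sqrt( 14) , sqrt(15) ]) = [ - 61.87,-41, - 16,- 18 * sqrt( 15)/5, - 8, sqrt( 19)/19,exp(-1), sqrt(6)/6, sqrt( 5)/5,  sqrt( 2),sqrt( 11),sqrt( 14 ), sqrt( 15), 62 * sqrt( 13)/13, 63  *  sqrt(13)/13, 94*sqrt(7 ) /7, 65 ] 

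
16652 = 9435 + 7217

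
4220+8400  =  12620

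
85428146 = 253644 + 85174502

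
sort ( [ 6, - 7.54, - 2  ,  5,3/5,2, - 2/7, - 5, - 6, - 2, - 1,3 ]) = [-7.54, - 6,-5, - 2,-2  , - 1, - 2/7, 3/5,2,3,  5, 6]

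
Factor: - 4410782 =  - 2^1*241^1 * 9151^1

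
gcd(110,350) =10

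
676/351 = 52/27 = 1.93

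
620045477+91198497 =711243974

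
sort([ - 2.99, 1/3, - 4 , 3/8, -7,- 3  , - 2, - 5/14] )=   [ - 7, - 4,-3,-2.99, - 2, - 5/14,  1/3, 3/8 ]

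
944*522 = 492768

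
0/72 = 0=0.00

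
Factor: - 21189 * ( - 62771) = 3^1 * 7^1*41^1 *1009^1*1531^1  =  1330054719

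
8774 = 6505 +2269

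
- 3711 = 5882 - 9593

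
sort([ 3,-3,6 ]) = [ - 3,3, 6]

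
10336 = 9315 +1021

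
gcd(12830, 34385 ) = 5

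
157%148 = 9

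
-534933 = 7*( - 76419) 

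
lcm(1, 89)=89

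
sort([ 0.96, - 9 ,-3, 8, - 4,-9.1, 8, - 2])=[ - 9.1,- 9,-4,- 3, -2, 0.96,8, 8] 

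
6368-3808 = 2560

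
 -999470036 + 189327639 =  - 810142397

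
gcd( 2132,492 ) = 164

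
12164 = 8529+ 3635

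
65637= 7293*9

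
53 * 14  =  742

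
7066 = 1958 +5108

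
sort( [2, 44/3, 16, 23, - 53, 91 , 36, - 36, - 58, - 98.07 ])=[ - 98.07,-58, - 53,  -  36 , 2 , 44/3, 16,  23, 36 , 91 ] 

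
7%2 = 1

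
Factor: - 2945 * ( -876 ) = 2^2*3^1 * 5^1*19^1*31^1*73^1 = 2579820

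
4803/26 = 184 + 19/26 = 184.73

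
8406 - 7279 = 1127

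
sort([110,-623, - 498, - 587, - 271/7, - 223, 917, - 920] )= [ - 920, - 623,-587, - 498 , - 223, - 271/7,110, 917]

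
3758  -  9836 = - 6078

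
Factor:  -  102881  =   - 102881^1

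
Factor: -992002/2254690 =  - 5^( - 1 )*11^1 * 23^( - 1 ) * 67^1*673^1 *9803^ ( - 1 ) = -496001/1127345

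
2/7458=1/3729 = 0.00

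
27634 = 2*13817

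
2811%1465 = 1346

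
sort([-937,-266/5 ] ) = [-937, - 266/5]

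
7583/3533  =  2 + 517/3533 = 2.15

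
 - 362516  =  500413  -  862929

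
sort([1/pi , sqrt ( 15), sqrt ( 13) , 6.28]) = [ 1/pi,sqrt(13), sqrt ( 15) , 6.28]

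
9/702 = 1/78 = 0.01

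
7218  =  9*802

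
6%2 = 0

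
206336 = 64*3224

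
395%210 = 185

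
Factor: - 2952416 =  - 2^5*257^1*359^1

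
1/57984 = 1/57984  =  0.00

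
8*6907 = 55256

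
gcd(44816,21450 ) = 2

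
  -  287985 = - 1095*263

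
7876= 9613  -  1737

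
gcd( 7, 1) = 1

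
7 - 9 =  - 2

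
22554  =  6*3759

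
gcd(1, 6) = 1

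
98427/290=98427/290 = 339.40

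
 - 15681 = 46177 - 61858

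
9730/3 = 9730/3 = 3243.33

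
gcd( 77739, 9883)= 1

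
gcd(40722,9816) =6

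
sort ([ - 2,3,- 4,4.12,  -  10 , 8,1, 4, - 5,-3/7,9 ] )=[-10, - 5, - 4,-2, - 3/7,1, 3,4,4.12,8,9 ] 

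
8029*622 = 4994038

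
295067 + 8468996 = 8764063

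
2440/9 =271 + 1/9 = 271.11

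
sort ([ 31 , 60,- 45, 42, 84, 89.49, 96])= [ - 45, 31, 42,60,84 , 89.49,96]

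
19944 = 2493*8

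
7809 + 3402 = 11211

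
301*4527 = 1362627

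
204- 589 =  - 385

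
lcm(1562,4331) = 95282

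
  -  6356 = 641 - 6997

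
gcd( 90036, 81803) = 1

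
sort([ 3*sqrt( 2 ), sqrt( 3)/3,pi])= [ sqrt( 3)/3,pi , 3*sqrt (2)]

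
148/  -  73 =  - 3 + 71/73 = - 2.03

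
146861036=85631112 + 61229924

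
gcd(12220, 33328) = 4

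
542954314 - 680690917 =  - 137736603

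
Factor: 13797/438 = 2^ (-1)* 3^2*7^1 = 63/2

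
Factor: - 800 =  - 2^5 * 5^2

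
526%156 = 58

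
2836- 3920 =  - 1084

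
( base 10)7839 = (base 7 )31566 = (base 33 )76I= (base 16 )1e9f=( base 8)17237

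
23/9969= 23/9969 = 0.00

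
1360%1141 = 219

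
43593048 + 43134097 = 86727145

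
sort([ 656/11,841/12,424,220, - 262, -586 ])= [ - 586,-262 , 656/11,  841/12,220,  424]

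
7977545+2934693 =10912238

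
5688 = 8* 711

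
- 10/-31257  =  10/31257 = 0.00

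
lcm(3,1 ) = 3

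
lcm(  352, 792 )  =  3168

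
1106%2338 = 1106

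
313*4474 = 1400362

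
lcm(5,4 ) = 20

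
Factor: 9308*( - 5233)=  - 48708764 = - 2^2*13^1*179^1*5233^1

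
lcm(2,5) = 10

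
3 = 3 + 0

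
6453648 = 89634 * 72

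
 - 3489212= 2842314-6331526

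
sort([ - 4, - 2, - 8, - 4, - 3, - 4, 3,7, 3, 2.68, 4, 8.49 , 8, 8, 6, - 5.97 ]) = [ - 8 , - 5.97, - 4, -4,-4 , - 3,-2, 2.68, 3,3,4, 6, 7,8, 8, 8.49]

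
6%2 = 0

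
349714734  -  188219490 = 161495244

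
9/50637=3/16879 = 0.00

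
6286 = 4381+1905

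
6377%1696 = 1289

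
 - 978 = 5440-6418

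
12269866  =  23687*518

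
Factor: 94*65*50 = 305500 = 2^2*5^3 * 13^1 * 47^1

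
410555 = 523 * 785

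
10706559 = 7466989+3239570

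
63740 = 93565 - 29825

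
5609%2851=2758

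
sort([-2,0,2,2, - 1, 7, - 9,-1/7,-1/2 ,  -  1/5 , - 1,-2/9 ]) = [- 9,-2,-1,- 1 ,-1/2, - 2/9 , - 1/5, - 1/7, 0,2,2 , 7]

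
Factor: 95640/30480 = 2^(-1 )*127^( - 1)*797^1 = 797/254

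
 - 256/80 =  - 4  +  4/5=-3.20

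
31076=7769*4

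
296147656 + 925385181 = 1221532837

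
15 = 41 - 26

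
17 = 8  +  9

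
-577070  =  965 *( - 598)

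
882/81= 10 + 8/9 = 10.89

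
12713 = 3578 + 9135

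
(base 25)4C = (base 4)1300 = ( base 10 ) 112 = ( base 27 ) 44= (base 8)160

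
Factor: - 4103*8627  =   - 35396581 = - 11^1*373^1*8627^1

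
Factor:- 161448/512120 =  - 3^1*5^( - 1)*31^1 *59^ ( - 1) = -93/295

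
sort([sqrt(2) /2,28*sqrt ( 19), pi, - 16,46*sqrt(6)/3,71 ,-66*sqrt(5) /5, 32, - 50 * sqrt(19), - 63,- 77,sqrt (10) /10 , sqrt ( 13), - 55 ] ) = [ - 50 * sqrt( 19), - 77 , - 63, - 55, - 66 *sqrt( 5)/5, - 16, sqrt( 10) /10, sqrt( 2 )/2, pi , sqrt(13), 32, 46*sqrt(6 ) /3, 71, 28*sqrt(19)]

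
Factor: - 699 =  - 3^1*233^1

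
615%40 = 15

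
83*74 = 6142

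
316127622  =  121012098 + 195115524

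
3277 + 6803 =10080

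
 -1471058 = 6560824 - 8031882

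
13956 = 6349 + 7607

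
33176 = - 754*( - 44)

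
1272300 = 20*63615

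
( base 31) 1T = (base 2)111100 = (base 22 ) 2G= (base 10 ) 60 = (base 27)26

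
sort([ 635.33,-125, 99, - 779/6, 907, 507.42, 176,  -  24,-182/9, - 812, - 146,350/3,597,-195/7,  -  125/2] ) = [ - 812,-146, - 779/6, - 125, - 125/2,-195/7, - 24, - 182/9 , 99, 350/3, 176, 507.42 , 597 , 635.33, 907 ]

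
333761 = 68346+265415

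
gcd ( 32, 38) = 2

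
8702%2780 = 362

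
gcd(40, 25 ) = 5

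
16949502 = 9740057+7209445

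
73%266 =73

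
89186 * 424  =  37814864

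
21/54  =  7/18 =0.39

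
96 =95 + 1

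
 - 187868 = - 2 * 93934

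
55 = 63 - 8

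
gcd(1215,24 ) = 3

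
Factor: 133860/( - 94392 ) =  - 485/342= -  2^( - 1)*3^ ( - 2)*5^1*19^( - 1 )*97^1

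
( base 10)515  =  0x203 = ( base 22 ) 119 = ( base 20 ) 15f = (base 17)1D5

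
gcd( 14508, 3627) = 3627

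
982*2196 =2156472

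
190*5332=1013080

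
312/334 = 156/167 = 0.93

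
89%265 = 89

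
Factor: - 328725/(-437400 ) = 2^(-3 ) * 3^( - 4 )*487^1=487/648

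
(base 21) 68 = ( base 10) 134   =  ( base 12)B2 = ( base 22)62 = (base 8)206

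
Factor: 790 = 2^1*5^1*79^1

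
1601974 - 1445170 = 156804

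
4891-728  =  4163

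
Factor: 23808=2^8*3^1* 31^1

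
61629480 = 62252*990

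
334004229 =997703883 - 663699654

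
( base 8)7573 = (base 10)3963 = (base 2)111101111011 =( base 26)5MB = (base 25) 68D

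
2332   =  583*4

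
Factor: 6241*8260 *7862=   405291288920  =  2^3*5^1 * 7^1*59^1 *79^2 * 3931^1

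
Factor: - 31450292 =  - 2^2*23^1*341851^1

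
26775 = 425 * 63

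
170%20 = 10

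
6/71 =6/71 = 0.08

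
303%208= 95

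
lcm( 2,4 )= 4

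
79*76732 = 6061828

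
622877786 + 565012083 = 1187889869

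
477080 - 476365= 715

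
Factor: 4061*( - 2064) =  - 2^4*3^1*31^1*43^1*131^1= -8381904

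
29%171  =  29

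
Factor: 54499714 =2^1*19^1 * 1434203^1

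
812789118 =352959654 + 459829464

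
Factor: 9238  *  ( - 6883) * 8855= - 2^1*5^1*7^1 * 11^1 * 23^1 * 31^1*149^1*6883^1 = -563046538670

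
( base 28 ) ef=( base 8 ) 627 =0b110010111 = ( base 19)128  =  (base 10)407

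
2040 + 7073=9113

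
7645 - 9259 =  - 1614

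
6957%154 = 27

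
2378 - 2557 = -179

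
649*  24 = 15576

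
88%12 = 4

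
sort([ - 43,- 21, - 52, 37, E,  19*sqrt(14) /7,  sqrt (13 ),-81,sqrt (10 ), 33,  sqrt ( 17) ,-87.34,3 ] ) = [  -  87.34, - 81 ,-52, - 43, - 21,  E,  3, sqrt( 10), sqrt(13),sqrt( 17) , 19*sqrt(14)/7, 33, 37]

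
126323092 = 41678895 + 84644197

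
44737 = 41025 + 3712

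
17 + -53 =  - 36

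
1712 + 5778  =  7490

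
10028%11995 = 10028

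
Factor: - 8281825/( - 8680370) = 1656365/1736074 = 2^(-1)*5^1*17^( - 1 ) * 257^1 * 1289^1*51061^ ( - 1)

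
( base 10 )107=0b1101011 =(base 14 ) 79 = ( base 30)3h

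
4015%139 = 123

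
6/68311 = 6/68311 = 0.00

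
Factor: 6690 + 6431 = 13121^1= 13121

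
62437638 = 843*74066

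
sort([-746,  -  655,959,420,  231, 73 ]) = [ - 746 , - 655, 73 , 231,420, 959]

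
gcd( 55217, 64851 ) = 1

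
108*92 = 9936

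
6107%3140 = 2967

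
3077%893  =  398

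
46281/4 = 46281/4 = 11570.25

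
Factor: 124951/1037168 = 2^( - 4 ) *11^( - 1 )*71^( - 1 ) * 83^ ( - 1 ) * 124951^1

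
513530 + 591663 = 1105193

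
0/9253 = 0 = 0.00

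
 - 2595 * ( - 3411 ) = 8851545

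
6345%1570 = 65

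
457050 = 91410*5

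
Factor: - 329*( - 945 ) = 3^3 *5^1*7^2 * 47^1  =  310905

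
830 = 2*415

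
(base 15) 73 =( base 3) 11000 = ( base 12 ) 90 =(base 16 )6c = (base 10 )108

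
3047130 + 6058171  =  9105301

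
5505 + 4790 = 10295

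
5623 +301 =5924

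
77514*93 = 7208802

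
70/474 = 35/237  =  0.15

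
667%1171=667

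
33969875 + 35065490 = 69035365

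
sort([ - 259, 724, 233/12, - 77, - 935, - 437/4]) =[ - 935,-259,- 437/4,  -  77, 233/12, 724]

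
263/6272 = 263/6272  =  0.04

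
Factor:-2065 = -5^1*7^1*59^1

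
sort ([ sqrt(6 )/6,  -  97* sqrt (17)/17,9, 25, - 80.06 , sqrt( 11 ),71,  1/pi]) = [ - 80.06, -97*sqrt(17)/17, 1/pi, sqrt( 6 ) /6,sqrt(11),9,25,71]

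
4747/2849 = 1 + 1898/2849 = 1.67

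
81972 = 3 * 27324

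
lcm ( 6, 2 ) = 6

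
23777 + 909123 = 932900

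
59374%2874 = 1894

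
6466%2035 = 361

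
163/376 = 163/376 = 0.43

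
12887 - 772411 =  - 759524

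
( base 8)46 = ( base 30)18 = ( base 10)38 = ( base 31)17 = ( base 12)32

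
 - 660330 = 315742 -976072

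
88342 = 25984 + 62358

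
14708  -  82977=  - 68269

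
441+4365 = 4806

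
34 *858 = 29172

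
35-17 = 18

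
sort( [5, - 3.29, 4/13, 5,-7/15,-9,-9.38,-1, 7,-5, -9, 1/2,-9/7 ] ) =[-9.38,-9, - 9, - 5, - 3.29, - 9/7, - 1,-7/15, 4/13 , 1/2, 5,5, 7]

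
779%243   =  50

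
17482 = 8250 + 9232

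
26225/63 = 26225/63 = 416.27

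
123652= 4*30913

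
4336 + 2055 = 6391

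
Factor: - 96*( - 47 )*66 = 2^6 * 3^2*11^1*47^1 =297792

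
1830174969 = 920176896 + 909998073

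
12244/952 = 3061/238 = 12.86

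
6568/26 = 3284/13 = 252.62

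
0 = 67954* 0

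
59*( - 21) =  - 1239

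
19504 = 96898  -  77394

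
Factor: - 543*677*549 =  - 3^3*61^1*181^1 * 677^1=-201818439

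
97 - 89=8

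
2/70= 1/35 = 0.03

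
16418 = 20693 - 4275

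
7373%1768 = 301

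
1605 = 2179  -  574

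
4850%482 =30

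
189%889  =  189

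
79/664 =79/664 = 0.12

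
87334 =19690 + 67644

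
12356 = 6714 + 5642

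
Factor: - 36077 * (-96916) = 2^2  *43^1*839^1*24229^1 = 3496438532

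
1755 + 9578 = 11333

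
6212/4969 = 1 + 1243/4969  =  1.25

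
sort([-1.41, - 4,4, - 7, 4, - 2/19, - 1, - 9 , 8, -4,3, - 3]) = [- 9, - 7,  -  4, -4, - 3,-1.41, - 1, -2/19,3,4,4,8]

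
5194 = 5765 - 571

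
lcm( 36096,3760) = 180480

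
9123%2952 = 267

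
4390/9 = 487 + 7/9 = 487.78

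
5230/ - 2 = -2615/1=-  2615.00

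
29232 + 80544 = 109776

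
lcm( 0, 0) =0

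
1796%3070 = 1796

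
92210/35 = 18442/7  =  2634.57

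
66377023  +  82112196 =148489219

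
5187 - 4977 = 210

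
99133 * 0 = 0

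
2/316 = 1/158 = 0.01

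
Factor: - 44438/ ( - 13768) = 22219/6884  =  2^(-2 )*17^1*1307^1*1721^( - 1)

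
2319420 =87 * 26660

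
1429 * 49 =70021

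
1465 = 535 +930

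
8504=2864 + 5640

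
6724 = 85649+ - 78925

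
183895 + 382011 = 565906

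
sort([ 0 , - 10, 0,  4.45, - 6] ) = [ - 10,  -  6, 0, 0, 4.45]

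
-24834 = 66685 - 91519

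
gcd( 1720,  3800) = 40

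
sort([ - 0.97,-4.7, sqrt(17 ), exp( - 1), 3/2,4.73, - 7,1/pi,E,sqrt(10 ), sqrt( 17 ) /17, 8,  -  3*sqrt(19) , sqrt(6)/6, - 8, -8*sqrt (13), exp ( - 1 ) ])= [ - 8*sqrt( 13), - 3*sqrt( 19 ),-8, - 7, - 4.7, - 0.97,sqrt ( 17)/17, 1/pi,exp( - 1 ), exp( - 1 ),  sqrt(6)/6 , 3/2,E,sqrt ( 10), sqrt(17 ), 4.73,  8] 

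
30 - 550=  - 520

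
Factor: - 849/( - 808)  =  2^( - 3 )*3^1*101^( - 1)*283^1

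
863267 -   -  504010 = 1367277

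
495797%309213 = 186584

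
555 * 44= 24420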